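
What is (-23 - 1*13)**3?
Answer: -46656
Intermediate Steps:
(-23 - 1*13)**3 = (-23 - 13)**3 = (-36)**3 = -46656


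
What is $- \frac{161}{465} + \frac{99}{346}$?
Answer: $- \frac{9671}{160890} \approx -0.060109$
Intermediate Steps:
$- \frac{161}{465} + \frac{99}{346} = - \frac{9671}{160890}$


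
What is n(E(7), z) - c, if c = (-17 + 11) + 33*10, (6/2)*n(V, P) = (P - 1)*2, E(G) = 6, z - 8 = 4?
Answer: -950/3 ≈ -316.67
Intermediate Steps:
z = 12 (z = 8 + 4 = 12)
n(V, P) = -⅔ + 2*P/3 (n(V, P) = ((P - 1)*2)/3 = ((-1 + P)*2)/3 = (-2 + 2*P)/3 = -⅔ + 2*P/3)
c = 324 (c = -6 + 330 = 324)
n(E(7), z) - c = (-⅔ + (⅔)*12) - 1*324 = (-⅔ + 8) - 324 = 22/3 - 324 = -950/3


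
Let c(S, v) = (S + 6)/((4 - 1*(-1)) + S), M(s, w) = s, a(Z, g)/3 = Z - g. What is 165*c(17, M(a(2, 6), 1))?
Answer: 345/2 ≈ 172.50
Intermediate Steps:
a(Z, g) = -3*g + 3*Z (a(Z, g) = 3*(Z - g) = -3*g + 3*Z)
c(S, v) = (6 + S)/(5 + S) (c(S, v) = (6 + S)/((4 + 1) + S) = (6 + S)/(5 + S))
165*c(17, M(a(2, 6), 1)) = 165*((6 + 17)/(5 + 17)) = 165*(23/22) = 345/2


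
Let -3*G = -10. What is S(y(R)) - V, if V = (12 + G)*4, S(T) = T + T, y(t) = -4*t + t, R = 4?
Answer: -256/3 ≈ -85.333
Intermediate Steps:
G = 10/3 (G = -⅓*(-10) = 10/3 ≈ 3.3333)
y(t) = -3*t
S(T) = 2*T
V = 184/3 (V = (12 + 10/3)*4 = (46/3)*4 = 184/3 ≈ 61.333)
S(y(R)) - V = 2*(-3*4) - 1*184/3 = 2*(-12) - 184/3 = -24 - 184/3 = -256/3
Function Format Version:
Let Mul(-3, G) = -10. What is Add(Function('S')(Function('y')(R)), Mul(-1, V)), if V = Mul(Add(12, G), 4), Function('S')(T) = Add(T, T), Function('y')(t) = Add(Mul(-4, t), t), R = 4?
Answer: Rational(-256, 3) ≈ -85.333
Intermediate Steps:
G = Rational(10, 3) (G = Mul(Rational(-1, 3), -10) = Rational(10, 3) ≈ 3.3333)
Function('y')(t) = Mul(-3, t)
Function('S')(T) = Mul(2, T)
V = Rational(184, 3) (V = Mul(Add(12, Rational(10, 3)), 4) = Mul(Rational(46, 3), 4) = Rational(184, 3) ≈ 61.333)
Add(Function('S')(Function('y')(R)), Mul(-1, V)) = Add(Mul(2, Mul(-3, 4)), Mul(-1, Rational(184, 3))) = Add(Mul(2, -12), Rational(-184, 3)) = Add(-24, Rational(-184, 3)) = Rational(-256, 3)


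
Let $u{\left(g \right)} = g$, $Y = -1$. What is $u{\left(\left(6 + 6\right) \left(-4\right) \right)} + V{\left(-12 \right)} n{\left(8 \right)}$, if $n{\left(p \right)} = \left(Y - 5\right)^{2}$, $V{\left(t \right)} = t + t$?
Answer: $-912$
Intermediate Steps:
$V{\left(t \right)} = 2 t$
$n{\left(p \right)} = 36$ ($n{\left(p \right)} = \left(-1 - 5\right)^{2} = \left(-6\right)^{2} = 36$)
$u{\left(\left(6 + 6\right) \left(-4\right) \right)} + V{\left(-12 \right)} n{\left(8 \right)} = \left(6 + 6\right) \left(-4\right) + 2 \left(-12\right) 36 = 12 \left(-4\right) - 864 = -48 - 864 = -912$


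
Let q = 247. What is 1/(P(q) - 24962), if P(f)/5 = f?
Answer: -1/23727 ≈ -4.2146e-5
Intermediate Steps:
P(f) = 5*f
1/(P(q) - 24962) = 1/(5*247 - 24962) = 1/(1235 - 24962) = 1/(-23727) = -1/23727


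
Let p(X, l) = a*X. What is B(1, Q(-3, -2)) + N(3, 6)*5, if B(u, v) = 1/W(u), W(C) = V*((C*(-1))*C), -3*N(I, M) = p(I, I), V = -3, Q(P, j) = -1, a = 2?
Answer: -29/3 ≈ -9.6667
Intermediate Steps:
p(X, l) = 2*X
N(I, M) = -2*I/3
W(C) = 3*C² (W(C) = -3*C*(-1)*C = -3*(-C)*C = -(-3)*C² = 3*C²)
B(u, v) = 1/(3*u²)
B(1, Q(-3, -2)) + N(3, 6)*5 = (⅓)/1² - ⅔*3*5 = (⅓)*1 - 2*5 = ⅓ - 10 = -29/3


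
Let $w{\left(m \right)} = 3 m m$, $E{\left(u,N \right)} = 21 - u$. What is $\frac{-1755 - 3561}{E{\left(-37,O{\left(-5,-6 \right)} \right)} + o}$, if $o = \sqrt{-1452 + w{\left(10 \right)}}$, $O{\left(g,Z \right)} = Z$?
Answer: $- \frac{77082}{1129} + \frac{31896 i \sqrt{2}}{1129} \approx -68.275 + 39.954 i$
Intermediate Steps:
$w{\left(m \right)} = 3 m^{2}$
$o = 24 i \sqrt{2}$ ($o = \sqrt{-1452 + 3 \cdot 10^{2}} = \sqrt{-1452 + 3 \cdot 100} = \sqrt{-1452 + 300} = \sqrt{-1152} = 24 i \sqrt{2} \approx 33.941 i$)
$\frac{-1755 - 3561}{E{\left(-37,O{\left(-5,-6 \right)} \right)} + o} = \frac{-1755 - 3561}{\left(21 - -37\right) + 24 i \sqrt{2}} = - \frac{5316}{\left(21 + 37\right) + 24 i \sqrt{2}} = - \frac{5316}{58 + 24 i \sqrt{2}}$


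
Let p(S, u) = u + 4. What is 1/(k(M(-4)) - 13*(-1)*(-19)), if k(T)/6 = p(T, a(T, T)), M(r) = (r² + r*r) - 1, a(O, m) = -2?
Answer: -1/235 ≈ -0.0042553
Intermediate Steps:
M(r) = -1 + 2*r² (M(r) = (r² + r²) - 1 = 2*r² - 1 = -1 + 2*r²)
p(S, u) = 4 + u
k(T) = 12 (k(T) = 6*(4 - 2) = 6*2 = 12)
1/(k(M(-4)) - 13*(-1)*(-19)) = 1/(12 - 13*(-1)*(-19)) = 1/(12 + 13*(-19)) = 1/(12 - 247) = 1/(-235) = -1/235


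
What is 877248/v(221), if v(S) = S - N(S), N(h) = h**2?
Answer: -219312/12155 ≈ -18.043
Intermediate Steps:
v(S) = S - S**2
877248/v(221) = 877248/((221*(1 - 1*221))) = 877248/((221*(1 - 221))) = 877248/((221*(-220))) = 877248/(-48620) = 877248*(-1/48620) = -219312/12155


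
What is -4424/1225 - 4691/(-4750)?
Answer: -87243/33250 ≈ -2.6238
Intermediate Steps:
-4424/1225 - 4691/(-4750) = -4424*1/1225 - 4691*(-1/4750) = -632/175 + 4691/4750 = -87243/33250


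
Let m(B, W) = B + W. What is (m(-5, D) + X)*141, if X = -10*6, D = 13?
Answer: -7332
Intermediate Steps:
X = -60
(m(-5, D) + X)*141 = ((-5 + 13) - 60)*141 = (8 - 60)*141 = -52*141 = -7332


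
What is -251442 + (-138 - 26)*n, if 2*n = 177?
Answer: -265956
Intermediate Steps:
n = 177/2 (n = (½)*177 = 177/2 ≈ 88.500)
-251442 + (-138 - 26)*n = -251442 + (-138 - 26)*(177/2) = -251442 - 164*177/2 = -251442 - 14514 = -265956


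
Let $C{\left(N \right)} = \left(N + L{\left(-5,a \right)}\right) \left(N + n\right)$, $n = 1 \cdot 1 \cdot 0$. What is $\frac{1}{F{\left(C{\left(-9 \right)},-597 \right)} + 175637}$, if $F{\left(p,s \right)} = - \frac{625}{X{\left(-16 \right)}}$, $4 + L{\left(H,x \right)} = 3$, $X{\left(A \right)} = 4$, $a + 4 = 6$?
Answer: $\frac{4}{701923} \approx 5.6986 \cdot 10^{-6}$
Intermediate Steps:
$a = 2$ ($a = -4 + 6 = 2$)
$L{\left(H,x \right)} = -1$ ($L{\left(H,x \right)} = -4 + 3 = -1$)
$n = 0$ ($n = 1 \cdot 0 = 0$)
$C{\left(N \right)} = N \left(-1 + N\right)$ ($C{\left(N \right)} = \left(N - 1\right) \left(N + 0\right) = \left(-1 + N\right) N = N \left(-1 + N\right)$)
$F{\left(p,s \right)} = - \frac{625}{4}$
$\frac{1}{F{\left(C{\left(-9 \right)},-597 \right)} + 175637} = \frac{1}{- \frac{625}{4} + 175637} = \frac{1}{\frac{701923}{4}} = \frac{4}{701923}$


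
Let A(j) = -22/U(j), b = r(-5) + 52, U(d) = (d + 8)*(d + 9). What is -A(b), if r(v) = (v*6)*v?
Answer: 11/22155 ≈ 0.00049650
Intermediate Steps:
r(v) = 6*v² (r(v) = (6*v)*v = 6*v²)
U(d) = (8 + d)*(9 + d)
b = 202 (b = 6*(-5)² + 52 = 6*25 + 52 = 150 + 52 = 202)
A(j) = -22/(72 + j² + 17*j)
-A(b) = -(-22)/(72 + 202² + 17*202) = -(-22)/(72 + 40804 + 3434) = -(-22)/44310 = -1*(-11/22155) = 11/22155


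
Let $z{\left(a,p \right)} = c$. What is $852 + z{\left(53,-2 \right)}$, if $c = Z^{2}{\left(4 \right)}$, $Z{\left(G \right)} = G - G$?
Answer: $852$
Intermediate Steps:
$Z{\left(G \right)} = 0$
$c = 0$ ($c = 0^{2} = 0$)
$z{\left(a,p \right)} = 0$
$852 + z{\left(53,-2 \right)} = 852 + 0 = 852$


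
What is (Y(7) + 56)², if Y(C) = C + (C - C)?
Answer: 3969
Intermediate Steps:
Y(C) = C (Y(C) = C + 0 = C)
(Y(7) + 56)² = (7 + 56)² = 63² = 3969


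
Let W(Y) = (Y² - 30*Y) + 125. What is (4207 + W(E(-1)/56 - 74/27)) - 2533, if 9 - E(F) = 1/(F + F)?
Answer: 17216890849/9144576 ≈ 1882.7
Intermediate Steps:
E(F) = 9 - 1/(2*F) (E(F) = 9 - 1/(F + F) = 9 - 1/(2*F))
W(Y) = 125 + Y² - 30*Y
(4207 + W(E(-1)/56 - 74/27)) - 2533 = (4207 + (125 + ((9 - ½/(-1))/56 - 74/27)² - 30*((9 - ½/(-1))/56 - 74/27))) - 2533 = (4207 + (125 + ((9 - ½*(-1))*(1/56) - 74*1/27)² - 30*((9 - ½*(-1))*(1/56) - 74*1/27))) - 2533 = (4207 + (125 + ((9 + ½)*(1/56) - 74/27)² - 30*((9 + ½)*(1/56) - 74/27))) - 2533 = (4207 + (125 + ((19/2)*(1/56) - 74/27)² - 30*((19/2)*(1/56) - 74/27))) - 2533 = (4207 + (125 + (19/112 - 74/27)² - 30*(19/112 - 74/27))) - 2533 = (4207 + (125 + (-7775/3024)² - 30*(-7775/3024))) - 2533 = (4207 + (125 + 60450625/9144576 + 38875/504)) - 2533 = (4207 + 1908870625/9144576) - 2533 = 40380101857/9144576 - 2533 = 17216890849/9144576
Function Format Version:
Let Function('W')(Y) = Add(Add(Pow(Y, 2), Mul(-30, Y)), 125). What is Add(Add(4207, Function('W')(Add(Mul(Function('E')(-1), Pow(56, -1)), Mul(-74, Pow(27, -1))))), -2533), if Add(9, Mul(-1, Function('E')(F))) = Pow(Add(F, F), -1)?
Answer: Rational(17216890849, 9144576) ≈ 1882.7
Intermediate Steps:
Function('E')(F) = Add(9, Mul(Rational(-1, 2), Pow(F, -1))) (Function('E')(F) = Add(9, Mul(-1, Pow(Add(F, F), -1))) = Add(9, Mul(-1, Pow(Mul(2, F), -1))) = Add(9, Mul(-1, Mul(Rational(1, 2), Pow(F, -1)))) = Add(9, Mul(Rational(-1, 2), Pow(F, -1))))
Function('W')(Y) = Add(125, Pow(Y, 2), Mul(-30, Y))
Add(Add(4207, Function('W')(Add(Mul(Function('E')(-1), Pow(56, -1)), Mul(-74, Pow(27, -1))))), -2533) = Add(Add(4207, Add(125, Pow(Add(Mul(Add(9, Mul(Rational(-1, 2), Pow(-1, -1))), Pow(56, -1)), Mul(-74, Pow(27, -1))), 2), Mul(-30, Add(Mul(Add(9, Mul(Rational(-1, 2), Pow(-1, -1))), Pow(56, -1)), Mul(-74, Pow(27, -1)))))), -2533) = Add(Add(4207, Add(125, Pow(Add(Mul(Add(9, Mul(Rational(-1, 2), -1)), Rational(1, 56)), Mul(-74, Rational(1, 27))), 2), Mul(-30, Add(Mul(Add(9, Mul(Rational(-1, 2), -1)), Rational(1, 56)), Mul(-74, Rational(1, 27)))))), -2533) = Add(Add(4207, Add(125, Pow(Add(Mul(Add(9, Rational(1, 2)), Rational(1, 56)), Rational(-74, 27)), 2), Mul(-30, Add(Mul(Add(9, Rational(1, 2)), Rational(1, 56)), Rational(-74, 27))))), -2533) = Add(Add(4207, Add(125, Pow(Add(Mul(Rational(19, 2), Rational(1, 56)), Rational(-74, 27)), 2), Mul(-30, Add(Mul(Rational(19, 2), Rational(1, 56)), Rational(-74, 27))))), -2533) = Add(Add(4207, Add(125, Pow(Add(Rational(19, 112), Rational(-74, 27)), 2), Mul(-30, Add(Rational(19, 112), Rational(-74, 27))))), -2533) = Add(Add(4207, Add(125, Pow(Rational(-7775, 3024), 2), Mul(-30, Rational(-7775, 3024)))), -2533) = Add(Add(4207, Add(125, Rational(60450625, 9144576), Rational(38875, 504))), -2533) = Add(Add(4207, Rational(1908870625, 9144576)), -2533) = Add(Rational(40380101857, 9144576), -2533) = Rational(17216890849, 9144576)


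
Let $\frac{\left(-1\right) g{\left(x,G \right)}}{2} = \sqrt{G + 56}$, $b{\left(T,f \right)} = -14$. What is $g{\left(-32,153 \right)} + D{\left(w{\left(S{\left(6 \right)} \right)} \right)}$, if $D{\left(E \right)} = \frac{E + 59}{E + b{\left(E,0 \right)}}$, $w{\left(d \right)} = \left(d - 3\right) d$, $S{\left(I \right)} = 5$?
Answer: $- \frac{69}{4} - 2 \sqrt{209} \approx -46.164$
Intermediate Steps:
$w{\left(d \right)} = d \left(-3 + d\right)$ ($w{\left(d \right)} = \left(-3 + d\right) d = d \left(-3 + d\right)$)
$g{\left(x,G \right)} = - 2 \sqrt{56 + G}$ ($g{\left(x,G \right)} = - 2 \sqrt{G + 56} = - 2 \sqrt{56 + G}$)
$D{\left(E \right)} = \frac{59 + E}{-14 + E}$ ($D{\left(E \right)} = \frac{E + 59}{E - 14} = \frac{59 + E}{-14 + E}$)
$g{\left(-32,153 \right)} + D{\left(w{\left(S{\left(6 \right)} \right)} \right)} = - 2 \sqrt{56 + 153} + \frac{59 + 5 \left(-3 + 5\right)}{-14 + 5 \left(-3 + 5\right)} = - 2 \sqrt{209} + \frac{59 + 5 \cdot 2}{-14 + 5 \cdot 2} = - 2 \sqrt{209} + \frac{59 + 10}{-14 + 10} = - 2 \sqrt{209} + \frac{1}{-4} \cdot 69 = - 2 \sqrt{209} - \frac{69}{4} = - \frac{69}{4} - 2 \sqrt{209}$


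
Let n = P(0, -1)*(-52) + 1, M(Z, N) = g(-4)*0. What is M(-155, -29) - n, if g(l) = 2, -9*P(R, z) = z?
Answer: 43/9 ≈ 4.7778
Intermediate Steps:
P(R, z) = -z/9
M(Z, N) = 0 (M(Z, N) = 2*0 = 0)
n = -43/9 (n = -⅑*(-1)*(-52) + 1 = (⅑)*(-52) + 1 = -52/9 + 1 = -43/9 ≈ -4.7778)
M(-155, -29) - n = 0 - 1*(-43/9) = 0 + 43/9 = 43/9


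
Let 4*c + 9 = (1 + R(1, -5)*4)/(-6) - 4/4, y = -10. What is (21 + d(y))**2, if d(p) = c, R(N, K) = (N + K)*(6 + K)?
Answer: 23409/64 ≈ 365.77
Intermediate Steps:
R(N, K) = (6 + K)*(K + N) (R(N, K) = (K + N)*(6 + K) = (6 + K)*(K + N))
c = -15/8 (c = -9/4 + ((1 + ((-5)**2 + 6*(-5) + 6*1 - 5*1)*4)/(-6) - 4/4)/4 = -9/4 + ((1 + (25 - 30 + 6 - 5)*4)*(-1/6) - 4*1/4)/4 = -9/4 + ((1 - 4*4)*(-1/6) - 1)/4 = -9/4 + ((1 - 16)*(-1/6) - 1)/4 = -9/4 + (-15*(-1/6) - 1)/4 = -9/4 + (5/2 - 1)/4 = -9/4 + (1/4)*(3/2) = -9/4 + 3/8 = -15/8 ≈ -1.8750)
d(p) = -15/8
(21 + d(y))**2 = (21 - 15/8)**2 = (153/8)**2 = 23409/64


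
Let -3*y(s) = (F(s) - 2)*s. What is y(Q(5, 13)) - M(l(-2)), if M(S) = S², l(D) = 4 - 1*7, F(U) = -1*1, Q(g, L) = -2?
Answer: -11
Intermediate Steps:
F(U) = -1
l(D) = -3 (l(D) = 4 - 7 = -3)
y(s) = s (y(s) = -(-1 - 2)*s/3 = -(-1)*s = s)
y(Q(5, 13)) - M(l(-2)) = -2 - 1*(-3)² = -2 - 1*9 = -2 - 9 = -11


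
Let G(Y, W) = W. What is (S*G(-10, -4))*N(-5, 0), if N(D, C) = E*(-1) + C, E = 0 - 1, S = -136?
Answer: 544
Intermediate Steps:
E = -1
N(D, C) = 1 + C (N(D, C) = -1*(-1) + C = 1 + C)
(S*G(-10, -4))*N(-5, 0) = (-136*(-4))*(1 + 0) = 544*1 = 544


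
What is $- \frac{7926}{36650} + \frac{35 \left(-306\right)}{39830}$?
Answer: $- \frac{5058672}{10426925} \approx -0.48515$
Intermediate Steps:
$- \frac{7926}{36650} + \frac{35 \left(-306\right)}{39830} = \left(-7926\right) \frac{1}{36650} - \frac{153}{569} = - \frac{3963}{18325} - \frac{153}{569} = - \frac{5058672}{10426925}$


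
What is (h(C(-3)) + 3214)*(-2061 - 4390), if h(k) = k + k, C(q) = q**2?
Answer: -20849632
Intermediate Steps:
h(k) = 2*k
(h(C(-3)) + 3214)*(-2061 - 4390) = (2*(-3)**2 + 3214)*(-2061 - 4390) = (2*9 + 3214)*(-6451) = (18 + 3214)*(-6451) = 3232*(-6451) = -20849632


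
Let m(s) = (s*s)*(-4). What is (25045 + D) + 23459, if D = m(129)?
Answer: -18060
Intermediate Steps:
m(s) = -4*s² (m(s) = s²*(-4) = -4*s²)
D = -66564 (D = -4*129² = -4*16641 = -66564)
(25045 + D) + 23459 = (25045 - 66564) + 23459 = -41519 + 23459 = -18060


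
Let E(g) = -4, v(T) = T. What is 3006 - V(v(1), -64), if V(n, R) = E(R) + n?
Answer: 3009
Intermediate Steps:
V(n, R) = -4 + n
3006 - V(v(1), -64) = 3006 - (-4 + 1) = 3006 - 1*(-3) = 3006 + 3 = 3009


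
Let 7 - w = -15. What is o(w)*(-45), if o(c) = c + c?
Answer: -1980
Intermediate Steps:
w = 22 (w = 7 - 1*(-15) = 7 + 15 = 22)
o(c) = 2*c
o(w)*(-45) = (2*22)*(-45) = 44*(-45) = -1980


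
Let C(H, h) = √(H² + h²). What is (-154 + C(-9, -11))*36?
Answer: -5544 + 36*√202 ≈ -5032.3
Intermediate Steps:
(-154 + C(-9, -11))*36 = (-154 + √((-9)² + (-11)²))*36 = (-154 + √(81 + 121))*36 = (-154 + √202)*36 = -5544 + 36*√202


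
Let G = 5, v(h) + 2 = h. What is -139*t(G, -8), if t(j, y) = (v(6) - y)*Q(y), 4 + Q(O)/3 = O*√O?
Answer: 20016 + 80064*I*√2 ≈ 20016.0 + 1.1323e+5*I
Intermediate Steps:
v(h) = -2 + h
Q(O) = -12 + 3*O^(3/2) (Q(O) = -12 + 3*(O*√O) = -12 + 3*O^(3/2))
t(j, y) = (-12 + 3*y^(3/2))*(4 - y) (t(j, y) = ((-2 + 6) - y)*(-12 + 3*y^(3/2)) = (4 - y)*(-12 + 3*y^(3/2)) = (-12 + 3*y^(3/2))*(4 - y))
-139*t(G, -8) = -(-417)*(-4 - 8)*(-4 + (-8)^(3/2)) = -(-417)*(-12)*(-4 - 16*I*√2) = -139*(-144 - 576*I*√2) = 20016 + 80064*I*√2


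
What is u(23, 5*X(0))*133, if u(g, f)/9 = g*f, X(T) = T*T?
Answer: 0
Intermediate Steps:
X(T) = T²
u(g, f) = 9*f*g (u(g, f) = 9*(g*f) = 9*(f*g) = 9*f*g)
u(23, 5*X(0))*133 = (9*(5*0²)*23)*133 = (9*(5*0)*23)*133 = (9*0*23)*133 = 0*133 = 0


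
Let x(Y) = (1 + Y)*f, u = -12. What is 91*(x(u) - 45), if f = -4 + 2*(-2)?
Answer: 3913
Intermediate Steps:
f = -8 (f = -4 - 4 = -8)
x(Y) = -8 - 8*Y (x(Y) = (1 + Y)*(-8) = -8 - 8*Y)
91*(x(u) - 45) = 91*((-8 - 8*(-12)) - 45) = 91*((-8 + 96) - 45) = 91*(88 - 45) = 91*43 = 3913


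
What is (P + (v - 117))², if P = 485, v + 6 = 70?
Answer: 186624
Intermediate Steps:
v = 64 (v = -6 + 70 = 64)
(P + (v - 117))² = (485 + (64 - 117))² = (485 - 53)² = 432² = 186624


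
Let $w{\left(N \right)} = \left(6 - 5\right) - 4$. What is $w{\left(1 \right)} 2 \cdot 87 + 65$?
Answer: $-457$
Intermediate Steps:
$w{\left(N \right)} = -3$ ($w{\left(N \right)} = 1 - 4 = -3$)
$w{\left(1 \right)} 2 \cdot 87 + 65 = \left(-3\right) 2 \cdot 87 + 65 = \left(-6\right) 87 + 65 = -522 + 65 = -457$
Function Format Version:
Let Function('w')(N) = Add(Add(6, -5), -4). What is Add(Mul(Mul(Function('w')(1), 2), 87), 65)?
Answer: -457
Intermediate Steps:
Function('w')(N) = -3 (Function('w')(N) = Add(1, -4) = -3)
Add(Mul(Mul(Function('w')(1), 2), 87), 65) = Add(Mul(Mul(-3, 2), 87), 65) = Add(Mul(-6, 87), 65) = Add(-522, 65) = -457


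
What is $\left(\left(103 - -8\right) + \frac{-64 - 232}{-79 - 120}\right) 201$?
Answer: $\frac{4499385}{199} \approx 22610.0$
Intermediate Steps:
$\left(\left(103 - -8\right) + \frac{-64 - 232}{-79 - 120}\right) 201 = \left(\left(103 + 8\right) - \frac{296}{-199}\right) 201 = \left(111 - - \frac{296}{199}\right) 201 = \left(111 + \frac{296}{199}\right) 201 = \frac{22385}{199} \cdot 201 = \frac{4499385}{199}$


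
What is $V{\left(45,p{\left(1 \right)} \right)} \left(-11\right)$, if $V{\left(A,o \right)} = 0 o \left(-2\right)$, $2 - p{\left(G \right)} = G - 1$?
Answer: $0$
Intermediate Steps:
$p{\left(G \right)} = 3 - G$ ($p{\left(G \right)} = 2 - \left(G - 1\right) = 2 - \left(-1 + G\right) = 3 - G$)
$V{\left(A,o \right)} = 0$ ($V{\left(A,o \right)} = 0 \left(-2\right) = 0$)
$V{\left(45,p{\left(1 \right)} \right)} \left(-11\right) = 0 \left(-11\right) = 0$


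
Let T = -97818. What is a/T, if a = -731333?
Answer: 731333/97818 ≈ 7.4765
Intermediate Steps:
a/T = -731333/(-97818) = -731333*(-1/97818) = 731333/97818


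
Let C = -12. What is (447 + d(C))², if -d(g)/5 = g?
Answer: 257049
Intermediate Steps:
d(g) = -5*g
(447 + d(C))² = (447 - 5*(-12))² = (447 + 60)² = 507² = 257049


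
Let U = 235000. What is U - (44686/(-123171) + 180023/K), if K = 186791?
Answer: 5406686224664693/23007234261 ≈ 2.3500e+5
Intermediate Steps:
U - (44686/(-123171) + 180023/K) = 235000 - (44686/(-123171) + 180023/186791) = 235000 - (44686*(-1/123171) + 180023*(1/186791)) = 235000 - (-44686/123171 + 180023/186791) = 235000 - 1*13826670307/23007234261 = 235000 - 13826670307/23007234261 = 5406686224664693/23007234261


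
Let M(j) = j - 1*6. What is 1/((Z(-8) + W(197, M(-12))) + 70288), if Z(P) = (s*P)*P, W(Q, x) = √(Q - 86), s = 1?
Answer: 70352/4949403793 - √111/4949403793 ≈ 1.4212e-5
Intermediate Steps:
M(j) = -6 + j (M(j) = j - 6 = -6 + j)
W(Q, x) = √(-86 + Q)
Z(P) = P² (Z(P) = (1*P)*P = P*P = P²)
1/((Z(-8) + W(197, M(-12))) + 70288) = 1/(((-8)² + √(-86 + 197)) + 70288) = 1/((64 + √111) + 70288) = 1/(70352 + √111)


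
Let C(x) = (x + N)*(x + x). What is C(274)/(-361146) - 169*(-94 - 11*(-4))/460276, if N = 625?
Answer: -2431567481/1806813438 ≈ -1.3458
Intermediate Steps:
C(x) = 2*x*(625 + x) (C(x) = (x + 625)*(x + x) = (625 + x)*(2*x) = 2*x*(625 + x))
C(274)/(-361146) - 169*(-94 - 11*(-4))/460276 = (2*274*(625 + 274))/(-361146) - 169*(-94 - 11*(-4))/460276 = (2*274*899)*(-1/361146) - 169*(-94 + 44)*(1/460276) = 492652*(-1/361146) - 169*(-50)*(1/460276) = -246326/180573 + 8450*(1/460276) = -246326/180573 + 4225/230138 = -2431567481/1806813438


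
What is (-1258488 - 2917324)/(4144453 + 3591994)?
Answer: -4175812/7736447 ≈ -0.53976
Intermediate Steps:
(-1258488 - 2917324)/(4144453 + 3591994) = -4175812/7736447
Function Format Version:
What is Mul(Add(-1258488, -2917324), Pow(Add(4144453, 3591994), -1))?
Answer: Rational(-4175812, 7736447) ≈ -0.53976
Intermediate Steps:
Mul(Add(-1258488, -2917324), Pow(Add(4144453, 3591994), -1)) = Mul(-4175812, Pow(7736447, -1)) = Mul(-4175812, Rational(1, 7736447)) = Rational(-4175812, 7736447)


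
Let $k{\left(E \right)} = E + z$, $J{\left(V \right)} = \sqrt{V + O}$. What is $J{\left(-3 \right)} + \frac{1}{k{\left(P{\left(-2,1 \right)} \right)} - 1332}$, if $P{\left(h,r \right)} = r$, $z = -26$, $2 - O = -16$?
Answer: $- \frac{1}{1357} + \sqrt{15} \approx 3.8722$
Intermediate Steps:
$O = 18$ ($O = 2 - -16 = 2 + 16 = 18$)
$J{\left(V \right)} = \sqrt{18 + V}$ ($J{\left(V \right)} = \sqrt{V + 18} = \sqrt{18 + V}$)
$k{\left(E \right)} = -26 + E$ ($k{\left(E \right)} = E - 26 = -26 + E$)
$J{\left(-3 \right)} + \frac{1}{k{\left(P{\left(-2,1 \right)} \right)} - 1332} = \sqrt{18 - 3} + \frac{1}{\left(-26 + 1\right) - 1332} = \sqrt{15} + \frac{1}{-25 - 1332} = \sqrt{15} + \frac{1}{-1357} = \sqrt{15} - \frac{1}{1357} = - \frac{1}{1357} + \sqrt{15}$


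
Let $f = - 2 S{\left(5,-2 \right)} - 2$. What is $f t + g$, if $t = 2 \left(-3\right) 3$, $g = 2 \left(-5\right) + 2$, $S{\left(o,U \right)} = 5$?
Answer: $208$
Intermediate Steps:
$g = -8$ ($g = -10 + 2 = -8$)
$f = -12$ ($f = \left(-2\right) 5 - 2 = -10 - 2 = -12$)
$t = -18$ ($t = \left(-6\right) 3 = -18$)
$f t + g = \left(-12\right) \left(-18\right) - 8 = 216 - 8 = 208$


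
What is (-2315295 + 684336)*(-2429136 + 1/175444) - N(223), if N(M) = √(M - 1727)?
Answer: 695077762369881297/175444 - 4*I*√94 ≈ 3.9618e+12 - 38.781*I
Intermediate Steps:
N(M) = √(-1727 + M)
(-2315295 + 684336)*(-2429136 + 1/175444) - N(223) = (-2315295 + 684336)*(-2429136 + 1/175444) - √(-1727 + 223) = -1630959*(-2429136 + 1/175444) - √(-1504) = -1630959*(-426177336383/175444) - 4*I*√94 = 695077762369881297/175444 - 4*I*√94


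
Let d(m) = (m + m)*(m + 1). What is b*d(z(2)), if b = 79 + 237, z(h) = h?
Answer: 3792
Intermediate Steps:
b = 316
d(m) = 2*m*(1 + m) (d(m) = (2*m)*(1 + m) = 2*m*(1 + m))
b*d(z(2)) = 316*(2*2*(1 + 2)) = 316*(2*2*3) = 316*12 = 3792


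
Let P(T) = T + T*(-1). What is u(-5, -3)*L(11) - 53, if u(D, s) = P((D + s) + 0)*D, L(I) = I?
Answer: -53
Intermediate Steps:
P(T) = 0 (P(T) = T - T = 0)
u(D, s) = 0 (u(D, s) = 0*D = 0)
u(-5, -3)*L(11) - 53 = 0*11 - 53 = 0 - 53 = -53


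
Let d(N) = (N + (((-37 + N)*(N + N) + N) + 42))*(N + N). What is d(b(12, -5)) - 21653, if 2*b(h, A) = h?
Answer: -25469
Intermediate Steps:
b(h, A) = h/2
d(N) = 2*N*(42 + 2*N + 2*N*(-37 + N)) (d(N) = (N + (((-37 + N)*(2*N) + N) + 42))*(2*N) = (N + ((2*N*(-37 + N) + N) + 42))*(2*N) = (N + ((N + 2*N*(-37 + N)) + 42))*(2*N) = (N + (42 + N + 2*N*(-37 + N)))*(2*N) = (42 + 2*N + 2*N*(-37 + N))*(2*N) = 2*N*(42 + 2*N + 2*N*(-37 + N)))
d(b(12, -5)) - 21653 = 4*((½)*12)*(21 + ((½)*12)² - 18*12) - 21653 = 4*6*(21 + 6² - 36*6) - 21653 = 4*6*(21 + 36 - 216) - 21653 = 4*6*(-159) - 21653 = -3816 - 21653 = -25469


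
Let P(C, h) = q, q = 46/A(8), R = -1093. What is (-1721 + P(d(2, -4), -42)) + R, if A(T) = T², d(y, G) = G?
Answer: -90025/32 ≈ -2813.3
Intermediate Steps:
q = 23/32 (q = 46/(8²) = 46/64 = 46*(1/64) = 23/32 ≈ 0.71875)
P(C, h) = 23/32
(-1721 + P(d(2, -4), -42)) + R = (-1721 + 23/32) - 1093 = -55049/32 - 1093 = -90025/32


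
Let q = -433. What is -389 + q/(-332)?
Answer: -128715/332 ≈ -387.70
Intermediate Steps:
-389 + q/(-332) = -389 - 433/(-332) = -389 - 433*(-1/332) = -389 + 433/332 = -128715/332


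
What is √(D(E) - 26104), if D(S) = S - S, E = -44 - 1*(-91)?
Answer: 2*I*√6526 ≈ 161.57*I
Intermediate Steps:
E = 47 (E = -44 + 91 = 47)
D(S) = 0
√(D(E) - 26104) = √(0 - 26104) = √(-26104) = 2*I*√6526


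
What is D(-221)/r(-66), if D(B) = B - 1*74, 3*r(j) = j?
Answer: 295/22 ≈ 13.409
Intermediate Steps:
r(j) = j/3
D(B) = -74 + B (D(B) = B - 74 = -74 + B)
D(-221)/r(-66) = (-74 - 221)/(((1/3)*(-66))) = -295/(-22) = -295*(-1/22) = 295/22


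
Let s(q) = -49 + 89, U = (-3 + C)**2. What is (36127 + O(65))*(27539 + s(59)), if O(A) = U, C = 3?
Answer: 996346533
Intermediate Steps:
U = 0 (U = (-3 + 3)**2 = 0**2 = 0)
s(q) = 40
O(A) = 0
(36127 + O(65))*(27539 + s(59)) = (36127 + 0)*(27539 + 40) = 36127*27579 = 996346533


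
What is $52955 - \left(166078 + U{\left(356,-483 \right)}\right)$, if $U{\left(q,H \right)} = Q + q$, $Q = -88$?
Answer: $-113391$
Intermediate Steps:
$U{\left(q,H \right)} = -88 + q$
$52955 - \left(166078 + U{\left(356,-483 \right)}\right) = 52955 - 166346 = -113391$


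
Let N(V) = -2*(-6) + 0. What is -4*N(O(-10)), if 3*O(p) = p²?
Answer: -48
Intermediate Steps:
O(p) = p²/3
N(V) = 12 (N(V) = 12 + 0 = 12)
-4*N(O(-10)) = -4*12 = -48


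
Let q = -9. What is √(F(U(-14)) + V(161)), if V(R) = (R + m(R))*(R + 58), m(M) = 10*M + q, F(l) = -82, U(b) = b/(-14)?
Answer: 2*√96449 ≈ 621.13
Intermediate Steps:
U(b) = -b/14 (U(b) = b*(-1/14) = -b/14)
m(M) = -9 + 10*M (m(M) = 10*M - 9 = -9 + 10*M)
V(R) = (-9 + 11*R)*(58 + R) (V(R) = (R + (-9 + 10*R))*(R + 58) = (-9 + 11*R)*(58 + R))
√(F(U(-14)) + V(161)) = √(-82 + (-522 + 11*161² + 629*161)) = √(-82 + (-522 + 11*25921 + 101269)) = √(-82 + (-522 + 285131 + 101269)) = √(-82 + 385878) = √385796 = 2*√96449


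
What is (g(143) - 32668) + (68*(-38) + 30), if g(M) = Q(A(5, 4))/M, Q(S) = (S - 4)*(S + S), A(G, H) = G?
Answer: -5036736/143 ≈ -35222.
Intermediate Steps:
Q(S) = 2*S*(-4 + S) (Q(S) = (-4 + S)*(2*S) = 2*S*(-4 + S))
g(M) = 10/M (g(M) = (2*5*(-4 + 5))/M = (2*5*1)/M = 10/M)
(g(143) - 32668) + (68*(-38) + 30) = (10/143 - 32668) + (68*(-38) + 30) = (10*(1/143) - 32668) + (-2584 + 30) = (10/143 - 32668) - 2554 = -4671514/143 - 2554 = -5036736/143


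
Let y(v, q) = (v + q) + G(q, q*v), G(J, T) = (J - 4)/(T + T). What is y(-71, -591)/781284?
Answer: -55556959/65566915848 ≈ -0.00084733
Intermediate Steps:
G(J, T) = (-4 + J)/(2*T) (G(J, T) = (-4 + J)/((2*T)) = (-4 + J)*(1/(2*T)) = (-4 + J)/(2*T))
y(v, q) = q + v + (-4 + q)/(2*q*v) (y(v, q) = (v + q) + (-4 + q)/(2*((q*v))) = (q + v) + (1/(q*v))*(-4 + q)/2 = (q + v) + (-4 + q)/(2*q*v) = q + v + (-4 + q)/(2*q*v))
y(-71, -591)/781284 = (-591 - 71 + (½)/(-71) - 2/(-591*(-71)))/781284 = (-591 - 71 + (½)*(-1/71) - 2*(-1/591)*(-1/71))*(1/781284) = (-591 - 71 - 1/142 - 2/41961)*(1/781284) = -55556959/83922*1/781284 = -55556959/65566915848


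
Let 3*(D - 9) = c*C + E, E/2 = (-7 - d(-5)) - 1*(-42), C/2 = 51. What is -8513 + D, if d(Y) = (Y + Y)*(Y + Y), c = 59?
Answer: -19624/3 ≈ -6541.3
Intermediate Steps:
C = 102 (C = 2*51 = 102)
d(Y) = 4*Y² (d(Y) = (2*Y)*(2*Y) = 4*Y²)
E = -130 (E = 2*((-7 - 4*(-5)²) - 1*(-42)) = 2*((-7 - 4*25) + 42) = 2*((-7 - 1*100) + 42) = 2*((-7 - 100) + 42) = 2*(-107 + 42) = 2*(-65) = -130)
D = 5915/3 (D = 9 + (59*102 - 130)/3 = 9 + (6018 - 130)/3 = 9 + (⅓)*5888 = 9 + 5888/3 = 5915/3 ≈ 1971.7)
-8513 + D = -8513 + 5915/3 = -19624/3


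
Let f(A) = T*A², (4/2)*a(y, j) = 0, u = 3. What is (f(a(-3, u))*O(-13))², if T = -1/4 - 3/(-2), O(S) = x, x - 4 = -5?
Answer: 0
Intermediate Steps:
a(y, j) = 0 (a(y, j) = (½)*0 = 0)
x = -1 (x = 4 - 5 = -1)
O(S) = -1
T = 5/4 (T = -1*¼ - 3*(-½) = -¼ + 3/2 = 5/4 ≈ 1.2500)
f(A) = 5*A²/4
(f(a(-3, u))*O(-13))² = (((5/4)*0²)*(-1))² = (((5/4)*0)*(-1))² = (0*(-1))² = 0² = 0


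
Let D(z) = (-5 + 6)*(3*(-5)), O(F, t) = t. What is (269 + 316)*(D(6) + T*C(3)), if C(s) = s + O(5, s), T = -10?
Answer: -43875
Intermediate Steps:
C(s) = 2*s (C(s) = s + s = 2*s)
D(z) = -15 (D(z) = 1*(-15) = -15)
(269 + 316)*(D(6) + T*C(3)) = (269 + 316)*(-15 - 20*3) = 585*(-15 - 10*6) = 585*(-15 - 60) = 585*(-75) = -43875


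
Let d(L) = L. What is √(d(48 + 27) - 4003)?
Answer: 2*I*√982 ≈ 62.674*I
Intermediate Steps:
√(d(48 + 27) - 4003) = √((48 + 27) - 4003) = √(75 - 4003) = √(-3928) = 2*I*√982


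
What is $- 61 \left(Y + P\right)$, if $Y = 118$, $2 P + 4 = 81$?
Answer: $- \frac{19093}{2} \approx -9546.5$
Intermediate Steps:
$P = \frac{77}{2}$ ($P = -2 + \frac{1}{2} \cdot 81 = -2 + \frac{81}{2} = \frac{77}{2} \approx 38.5$)
$- 61 \left(Y + P\right) = - 61 \left(118 + \frac{77}{2}\right) = \left(-61\right) \frac{313}{2} = - \frac{19093}{2}$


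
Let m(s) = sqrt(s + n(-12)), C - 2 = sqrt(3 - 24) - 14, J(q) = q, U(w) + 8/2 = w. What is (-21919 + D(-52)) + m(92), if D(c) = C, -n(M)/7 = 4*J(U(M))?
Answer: -21931 + 6*sqrt(15) + I*sqrt(21) ≈ -21908.0 + 4.5826*I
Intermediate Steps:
U(w) = -4 + w
n(M) = 112 - 28*M (n(M) = -28*(-4 + M) = -7*(-16 + 4*M) = 112 - 28*M)
C = -12 + I*sqrt(21) (C = 2 + (sqrt(3 - 24) - 14) = 2 + (sqrt(-21) - 14) = 2 + (I*sqrt(21) - 14) = 2 + (-14 + I*sqrt(21)) = -12 + I*sqrt(21) ≈ -12.0 + 4.5826*I)
D(c) = -12 + I*sqrt(21)
m(s) = sqrt(448 + s) (m(s) = sqrt(s + (112 - 28*(-12))) = sqrt(s + (112 + 336)) = sqrt(s + 448) = sqrt(448 + s))
(-21919 + D(-52)) + m(92) = (-21919 + (-12 + I*sqrt(21))) + sqrt(448 + 92) = (-21931 + I*sqrt(21)) + sqrt(540) = (-21931 + I*sqrt(21)) + 6*sqrt(15) = -21931 + 6*sqrt(15) + I*sqrt(21)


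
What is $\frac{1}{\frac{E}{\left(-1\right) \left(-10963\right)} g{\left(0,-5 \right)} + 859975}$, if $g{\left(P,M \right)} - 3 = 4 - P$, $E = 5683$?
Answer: $\frac{10963}{9427945706} \approx 1.1628 \cdot 10^{-6}$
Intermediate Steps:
$g{\left(P,M \right)} = 7 - P$ ($g{\left(P,M \right)} = 3 - \left(-4 + P\right) = 7 - P$)
$\frac{1}{\frac{E}{\left(-1\right) \left(-10963\right)} g{\left(0,-5 \right)} + 859975} = \frac{1}{\frac{5683}{\left(-1\right) \left(-10963\right)} \left(7 - 0\right) + 859975} = \frac{1}{\frac{5683}{10963} \left(7 + 0\right) + 859975} = \frac{1}{5683 \cdot \frac{1}{10963} \cdot 7 + 859975} = \frac{1}{\frac{5683}{10963} \cdot 7 + 859975} = \frac{1}{\frac{39781}{10963} + 859975} = \frac{1}{\frac{9427945706}{10963}} = \frac{10963}{9427945706}$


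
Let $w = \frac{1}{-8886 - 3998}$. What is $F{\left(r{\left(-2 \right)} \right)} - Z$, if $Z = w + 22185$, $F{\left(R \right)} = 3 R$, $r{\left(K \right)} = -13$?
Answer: $- \frac{286334015}{12884} \approx -22224.0$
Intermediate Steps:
$w = - \frac{1}{12884}$ ($w = \frac{1}{-12884} = - \frac{1}{12884} \approx -7.7616 \cdot 10^{-5}$)
$Z = \frac{285831539}{12884}$ ($Z = - \frac{1}{12884} + 22185 = \frac{285831539}{12884} \approx 22185.0$)
$F{\left(r{\left(-2 \right)} \right)} - Z = 3 \left(-13\right) - \frac{285831539}{12884} = -39 - \frac{285831539}{12884} = - \frac{286334015}{12884}$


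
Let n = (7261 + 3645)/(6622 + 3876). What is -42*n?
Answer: -229026/5249 ≈ -43.632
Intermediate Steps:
n = 5453/5249 (n = 10906/10498 = 10906*(1/10498) = 5453/5249 ≈ 1.0389)
-42*n = -42*5453/5249 = -229026/5249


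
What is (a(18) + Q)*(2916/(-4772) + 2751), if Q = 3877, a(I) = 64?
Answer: 12931264374/1193 ≈ 1.0839e+7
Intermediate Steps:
(a(18) + Q)*(2916/(-4772) + 2751) = (64 + 3877)*(2916/(-4772) + 2751) = 3941*(2916*(-1/4772) + 2751) = 3941*(-729/1193 + 2751) = 3941*(3281214/1193) = 12931264374/1193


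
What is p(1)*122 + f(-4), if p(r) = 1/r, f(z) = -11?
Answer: 111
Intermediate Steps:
p(1)*122 + f(-4) = 122/1 - 11 = 1*122 - 11 = 122 - 11 = 111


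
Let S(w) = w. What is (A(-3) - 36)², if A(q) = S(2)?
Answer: 1156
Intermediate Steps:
A(q) = 2
(A(-3) - 36)² = (2 - 36)² = (-34)² = 1156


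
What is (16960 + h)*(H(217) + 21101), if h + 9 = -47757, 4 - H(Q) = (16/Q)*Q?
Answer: -649667734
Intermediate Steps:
H(Q) = -12 (H(Q) = 4 - 16/Q*Q = 4 - 1*16 = 4 - 16 = -12)
h = -47766 (h = -9 - 47757 = -47766)
(16960 + h)*(H(217) + 21101) = (16960 - 47766)*(-12 + 21101) = -30806*21089 = -649667734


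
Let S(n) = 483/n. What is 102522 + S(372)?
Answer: 12712889/124 ≈ 1.0252e+5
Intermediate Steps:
102522 + S(372) = 102522 + 483/372 = 102522 + 483*(1/372) = 102522 + 161/124 = 12712889/124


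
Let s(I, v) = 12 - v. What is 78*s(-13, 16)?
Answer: -312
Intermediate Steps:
78*s(-13, 16) = 78*(12 - 1*16) = 78*(12 - 16) = 78*(-4) = -312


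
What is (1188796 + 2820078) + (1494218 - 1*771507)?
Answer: 4731585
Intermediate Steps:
(1188796 + 2820078) + (1494218 - 1*771507) = 4008874 + (1494218 - 771507) = 4008874 + 722711 = 4731585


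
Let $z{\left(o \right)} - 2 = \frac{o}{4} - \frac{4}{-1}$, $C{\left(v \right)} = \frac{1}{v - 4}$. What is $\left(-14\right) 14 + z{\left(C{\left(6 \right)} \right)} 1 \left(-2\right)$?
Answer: $- \frac{833}{4} \approx -208.25$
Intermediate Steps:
$C{\left(v \right)} = \frac{1}{-4 + v}$
$z{\left(o \right)} = 6 + \frac{o}{4}$ ($z{\left(o \right)} = 2 + \left(\frac{o}{4} - \frac{4}{-1}\right) = 2 + \left(o \frac{1}{4} - -4\right) = 2 + \left(\frac{o}{4} + 4\right) = 2 + \left(4 + \frac{o}{4}\right) = 6 + \frac{o}{4}$)
$\left(-14\right) 14 + z{\left(C{\left(6 \right)} \right)} 1 \left(-2\right) = \left(-14\right) 14 + \left(6 + \frac{1}{4 \left(-4 + 6\right)}\right) 1 \left(-2\right) = -196 + \left(6 + \frac{1}{4 \cdot 2}\right) 1 \left(-2\right) = -196 + \left(6 + \frac{1}{4} \cdot \frac{1}{2}\right) 1 \left(-2\right) = -196 + \left(6 + \frac{1}{8}\right) 1 \left(-2\right) = -196 + \frac{49}{8} \cdot 1 \left(-2\right) = -196 + \frac{49}{8} \left(-2\right) = -196 - \frac{49}{4} = - \frac{833}{4}$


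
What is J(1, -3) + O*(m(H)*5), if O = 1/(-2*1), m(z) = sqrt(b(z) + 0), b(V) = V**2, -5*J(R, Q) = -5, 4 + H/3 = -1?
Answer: -73/2 ≈ -36.500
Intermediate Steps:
H = -15 (H = -12 + 3*(-1) = -12 - 3 = -15)
J(R, Q) = 1 (J(R, Q) = -1/5*(-5) = 1)
m(z) = sqrt(z**2) (m(z) = sqrt(z**2 + 0) = sqrt(z**2))
O = -1/2 (O = 1/(-2) = -1/2 ≈ -0.50000)
J(1, -3) + O*(m(H)*5) = 1 - sqrt((-15)**2)*5/2 = 1 - sqrt(225)*5/2 = 1 - 15*5/2 = 1 - 1/2*75 = 1 - 75/2 = -73/2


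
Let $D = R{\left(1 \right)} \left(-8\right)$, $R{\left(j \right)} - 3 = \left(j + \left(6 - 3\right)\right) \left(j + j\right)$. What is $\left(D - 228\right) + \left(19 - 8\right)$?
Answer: $-305$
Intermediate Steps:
$R{\left(j \right)} = 3 + 2 j \left(3 + j\right)$ ($R{\left(j \right)} = 3 + \left(j + \left(6 - 3\right)\right) \left(j + j\right) = 3 + \left(j + \left(6 - 3\right)\right) 2 j = 3 + \left(j + 3\right) 2 j = 3 + \left(3 + j\right) 2 j = 3 + 2 j \left(3 + j\right)$)
$D = -88$ ($D = \left(3 + 2 \cdot 1^{2} + 6 \cdot 1\right) \left(-8\right) = \left(3 + 2 \cdot 1 + 6\right) \left(-8\right) = \left(3 + 2 + 6\right) \left(-8\right) = 11 \left(-8\right) = -88$)
$\left(D - 228\right) + \left(19 - 8\right) = \left(-88 - 228\right) + \left(19 - 8\right) = -316 + 11 = -305$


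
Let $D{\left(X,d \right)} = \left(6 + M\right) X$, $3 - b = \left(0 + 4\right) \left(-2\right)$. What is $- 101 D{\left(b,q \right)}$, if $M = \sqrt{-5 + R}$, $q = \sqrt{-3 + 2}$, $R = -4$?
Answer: $-6666 - 3333 i \approx -6666.0 - 3333.0 i$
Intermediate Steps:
$q = i$ ($q = \sqrt{-1} = i \approx 1.0 i$)
$M = 3 i$ ($M = \sqrt{-5 - 4} = \sqrt{-9} = 3 i \approx 3.0 i$)
$b = 11$ ($b = 3 - \left(0 + 4\right) \left(-2\right) = 3 - 4 \left(-2\right) = 3 - -8 = 3 + 8 = 11$)
$D{\left(X,d \right)} = X \left(6 + 3 i\right)$ ($D{\left(X,d \right)} = \left(6 + 3 i\right) X = X \left(6 + 3 i\right)$)
$- 101 D{\left(b,q \right)} = - 101 \cdot 3 \cdot 11 \left(2 + i\right) = - 101 \left(66 + 33 i\right) = -6666 - 3333 i$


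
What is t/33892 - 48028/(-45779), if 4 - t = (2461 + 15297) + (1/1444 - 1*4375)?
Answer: 1466075443561/2240426457392 ≈ 0.65437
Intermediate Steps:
t = -19319277/1444 (t = 4 - ((2461 + 15297) + (1/1444 - 1*4375)) = 4 - (17758 + (1/1444 - 4375)) = 4 - (17758 - 6317499/1444) = 4 - 1*19325053/1444 = 4 - 19325053/1444 = -19319277/1444 ≈ -13379.)
t/33892 - 48028/(-45779) = -19319277/1444/33892 - 48028/(-45779) = -19319277/1444*1/33892 - 48028*(-1/45779) = -19319277/48940048 + 48028/45779 = 1466075443561/2240426457392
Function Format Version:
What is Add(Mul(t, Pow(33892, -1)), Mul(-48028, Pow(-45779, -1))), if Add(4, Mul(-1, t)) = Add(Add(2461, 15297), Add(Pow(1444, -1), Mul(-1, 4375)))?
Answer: Rational(1466075443561, 2240426457392) ≈ 0.65437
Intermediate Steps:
t = Rational(-19319277, 1444) (t = Add(4, Mul(-1, Add(Add(2461, 15297), Add(Pow(1444, -1), Mul(-1, 4375))))) = Add(4, Mul(-1, Add(17758, Add(Rational(1, 1444), -4375)))) = Add(4, Mul(-1, Add(17758, Rational(-6317499, 1444)))) = Add(4, Mul(-1, Rational(19325053, 1444))) = Add(4, Rational(-19325053, 1444)) = Rational(-19319277, 1444) ≈ -13379.)
Add(Mul(t, Pow(33892, -1)), Mul(-48028, Pow(-45779, -1))) = Add(Mul(Rational(-19319277, 1444), Pow(33892, -1)), Mul(-48028, Pow(-45779, -1))) = Add(Mul(Rational(-19319277, 1444), Rational(1, 33892)), Mul(-48028, Rational(-1, 45779))) = Add(Rational(-19319277, 48940048), Rational(48028, 45779)) = Rational(1466075443561, 2240426457392)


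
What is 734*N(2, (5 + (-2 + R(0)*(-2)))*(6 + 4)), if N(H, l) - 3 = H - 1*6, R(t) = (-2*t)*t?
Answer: -734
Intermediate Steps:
R(t) = -2*t²
N(H, l) = -3 + H (N(H, l) = 3 + (H - 1*6) = 3 + (H - 6) = 3 + (-6 + H) = -3 + H)
734*N(2, (5 + (-2 + R(0)*(-2)))*(6 + 4)) = 734*(-3 + 2) = 734*(-1) = -734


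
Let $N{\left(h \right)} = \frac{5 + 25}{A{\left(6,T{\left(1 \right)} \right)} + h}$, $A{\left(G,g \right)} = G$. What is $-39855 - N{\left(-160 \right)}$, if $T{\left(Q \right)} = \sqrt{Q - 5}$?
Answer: $- \frac{3068820}{77} \approx -39855.0$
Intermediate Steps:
$T{\left(Q \right)} = \sqrt{-5 + Q}$
$N{\left(h \right)} = \frac{30}{6 + h}$ ($N{\left(h \right)} = \frac{5 + 25}{6 + h} = \frac{30}{6 + h}$)
$-39855 - N{\left(-160 \right)} = -39855 - \frac{30}{6 - 160} = -39855 - \frac{30}{-154} = -39855 - 30 \left(- \frac{1}{154}\right) = -39855 - - \frac{15}{77} = -39855 + \frac{15}{77} = - \frac{3068820}{77}$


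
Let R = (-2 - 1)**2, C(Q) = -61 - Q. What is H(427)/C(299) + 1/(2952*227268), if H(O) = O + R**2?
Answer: -4733537899/3354475680 ≈ -1.4111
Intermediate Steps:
R = 9 (R = (-3)**2 = 9)
H(O) = 81 + O (H(O) = O + 9**2 = O + 81 = 81 + O)
H(427)/C(299) + 1/(2952*227268) = (81 + 427)/(-61 - 1*299) + 1/(2952*227268) = 508/(-61 - 299) + (1/2952)*(1/227268) = 508/(-360) + 1/670895136 = 508*(-1/360) + 1/670895136 = -127/90 + 1/670895136 = -4733537899/3354475680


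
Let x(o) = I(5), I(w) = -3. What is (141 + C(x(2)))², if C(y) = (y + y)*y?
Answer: 25281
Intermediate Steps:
x(o) = -3
C(y) = 2*y² (C(y) = (2*y)*y = 2*y²)
(141 + C(x(2)))² = (141 + 2*(-3)²)² = (141 + 2*9)² = (141 + 18)² = 159² = 25281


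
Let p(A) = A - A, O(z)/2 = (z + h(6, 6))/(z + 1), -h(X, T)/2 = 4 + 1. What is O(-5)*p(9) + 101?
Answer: 101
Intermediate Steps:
h(X, T) = -10 (h(X, T) = -2*(4 + 1) = -2*5 = -10)
O(z) = 2*(-10 + z)/(1 + z) (O(z) = 2*((z - 10)/(z + 1)) = 2*((-10 + z)/(1 + z)) = 2*(-10 + z)/(1 + z))
p(A) = 0
O(-5)*p(9) + 101 = (2*(-10 - 5)/(1 - 5))*0 + 101 = (2*(-15)/(-4))*0 + 101 = (2*(-¼)*(-15))*0 + 101 = (15/2)*0 + 101 = 0 + 101 = 101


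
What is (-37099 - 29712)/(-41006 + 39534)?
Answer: 66811/1472 ≈ 45.388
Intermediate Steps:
(-37099 - 29712)/(-41006 + 39534) = -66811/(-1472) = -66811*(-1/1472) = 66811/1472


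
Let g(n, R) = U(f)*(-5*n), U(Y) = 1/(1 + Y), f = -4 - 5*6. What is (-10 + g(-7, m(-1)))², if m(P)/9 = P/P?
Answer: 133225/1089 ≈ 122.34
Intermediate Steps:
f = -34 (f = -4 - 30 = -34)
m(P) = 9 (m(P) = 9*(P/P) = 9*1 = 9)
g(n, R) = 5*n/33 (g(n, R) = (-5*n)/(1 - 34) = (-5*n)/(-33) = -(-5)*n/33 = 5*n/33)
(-10 + g(-7, m(-1)))² = (-10 + (5/33)*(-7))² = (-10 - 35/33)² = (-365/33)² = 133225/1089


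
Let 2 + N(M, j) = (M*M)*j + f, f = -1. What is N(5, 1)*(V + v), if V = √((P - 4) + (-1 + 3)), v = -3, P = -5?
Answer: -66 + 22*I*√7 ≈ -66.0 + 58.207*I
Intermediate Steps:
N(M, j) = -3 + j*M² (N(M, j) = -2 + ((M*M)*j - 1) = -2 + (M²*j - 1) = -2 + (j*M² - 1) = -2 + (-1 + j*M²) = -3 + j*M²)
V = I*√7 (V = √((-5 - 4) + (-1 + 3)) = √(-9 + 2) = √(-7) = I*√7 ≈ 2.6458*I)
N(5, 1)*(V + v) = (-3 + 1*5²)*(I*√7 - 3) = (-3 + 1*25)*(-3 + I*√7) = (-3 + 25)*(-3 + I*√7) = 22*(-3 + I*√7) = -66 + 22*I*√7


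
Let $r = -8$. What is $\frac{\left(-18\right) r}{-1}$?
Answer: $-144$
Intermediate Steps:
$\frac{\left(-18\right) r}{-1} = \frac{\left(-18\right) \left(-8\right)}{-1} = 144 \left(-1\right) = -144$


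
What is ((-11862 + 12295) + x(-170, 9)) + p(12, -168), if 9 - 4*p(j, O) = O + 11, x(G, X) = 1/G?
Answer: 40332/85 ≈ 474.49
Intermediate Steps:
p(j, O) = -1/2 - O/4 (p(j, O) = 9/4 - (O + 11)/4 = 9/4 - (11 + O)/4 = 9/4 + (-11/4 - O/4) = -1/2 - O/4)
((-11862 + 12295) + x(-170, 9)) + p(12, -168) = ((-11862 + 12295) + 1/(-170)) + (-1/2 - 1/4*(-168)) = (433 - 1/170) + (-1/2 + 42) = 73609/170 + 83/2 = 40332/85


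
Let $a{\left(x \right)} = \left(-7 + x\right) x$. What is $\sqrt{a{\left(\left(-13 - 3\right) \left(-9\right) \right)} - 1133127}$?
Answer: $3 i \sqrt{123711} \approx 1055.2 i$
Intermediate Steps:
$a{\left(x \right)} = x \left(-7 + x\right)$
$\sqrt{a{\left(\left(-13 - 3\right) \left(-9\right) \right)} - 1133127} = \sqrt{\left(-13 - 3\right) \left(-9\right) \left(-7 + \left(-13 - 3\right) \left(-9\right)\right) - 1133127} = \sqrt{\left(-16\right) \left(-9\right) \left(-7 - -144\right) - 1133127} = \sqrt{144 \left(-7 + 144\right) - 1133127} = \sqrt{144 \cdot 137 - 1133127} = \sqrt{19728 - 1133127} = \sqrt{-1113399} = 3 i \sqrt{123711}$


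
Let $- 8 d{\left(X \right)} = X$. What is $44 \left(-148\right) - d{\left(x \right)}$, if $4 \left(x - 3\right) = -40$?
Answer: $- \frac{52103}{8} \approx -6512.9$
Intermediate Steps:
$x = -7$ ($x = 3 + \frac{1}{4} \left(-40\right) = 3 - 10 = -7$)
$d{\left(X \right)} = - \frac{X}{8}$
$44 \left(-148\right) - d{\left(x \right)} = 44 \left(-148\right) - \left(- \frac{1}{8}\right) \left(-7\right) = -6512 - \frac{7}{8} = - \frac{52103}{8}$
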